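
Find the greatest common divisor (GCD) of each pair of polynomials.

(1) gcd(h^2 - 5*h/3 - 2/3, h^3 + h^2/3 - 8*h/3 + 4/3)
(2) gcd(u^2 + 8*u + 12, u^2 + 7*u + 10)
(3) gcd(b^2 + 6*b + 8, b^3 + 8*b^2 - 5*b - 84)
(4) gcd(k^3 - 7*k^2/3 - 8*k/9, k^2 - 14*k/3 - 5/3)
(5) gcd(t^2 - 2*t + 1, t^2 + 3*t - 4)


(1) = 1
(2) = u + 2
(3) = gcd((b + 2)*(b + 4), (b - 3)*(b + 4)*(b + 7)) = b + 4
(4) = k + 1/3
(5) = t - 1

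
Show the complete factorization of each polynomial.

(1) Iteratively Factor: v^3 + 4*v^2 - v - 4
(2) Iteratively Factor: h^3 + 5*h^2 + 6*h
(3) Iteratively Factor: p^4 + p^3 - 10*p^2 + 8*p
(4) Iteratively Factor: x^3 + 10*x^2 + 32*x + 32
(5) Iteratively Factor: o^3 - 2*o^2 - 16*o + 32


(1) = (v - 1)*(v^2 + 5*v + 4) = (v - 1)*(v + 1)*(v + 4)
(2) = (h)*(h^2 + 5*h + 6) = h*(h + 3)*(h + 2)
(3) = (p - 2)*(p^3 + 3*p^2 - 4*p) = (p - 2)*(p - 1)*(p^2 + 4*p) = (p - 2)*(p - 1)*(p + 4)*(p)
(4) = (x + 4)*(x^2 + 6*x + 8) = (x + 2)*(x + 4)*(x + 4)
(5) = (o - 4)*(o^2 + 2*o - 8) = (o - 4)*(o - 2)*(o + 4)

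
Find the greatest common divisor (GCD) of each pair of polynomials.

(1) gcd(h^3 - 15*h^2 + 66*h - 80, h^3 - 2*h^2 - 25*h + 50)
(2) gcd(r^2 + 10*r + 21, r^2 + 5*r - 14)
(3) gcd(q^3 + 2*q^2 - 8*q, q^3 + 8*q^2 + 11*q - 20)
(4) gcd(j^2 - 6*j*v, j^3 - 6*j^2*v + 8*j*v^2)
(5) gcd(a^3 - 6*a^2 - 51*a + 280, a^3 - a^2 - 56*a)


(1) = gcd((h - 8)*(h - 5)*(h - 2), (h - 5)*(h - 2)*(h + 5)) = h^2 - 7*h + 10
(2) = gcd((r + 3)*(r + 7), (r - 2)*(r + 7)) = r + 7
(3) = gcd(q*(q - 2)*(q + 4), (q - 1)*(q + 4)*(q + 5)) = q + 4
(4) = j
(5) = a^2 - a - 56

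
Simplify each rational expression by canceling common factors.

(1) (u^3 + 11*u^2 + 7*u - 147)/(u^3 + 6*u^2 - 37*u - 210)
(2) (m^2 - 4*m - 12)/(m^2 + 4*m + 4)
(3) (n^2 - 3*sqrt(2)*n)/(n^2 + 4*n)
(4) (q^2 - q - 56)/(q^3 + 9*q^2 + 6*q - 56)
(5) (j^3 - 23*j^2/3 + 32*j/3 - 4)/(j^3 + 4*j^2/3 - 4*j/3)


(1) = (u^2 + 4*u - 21)/(u^2 - u - 30)
(2) = (m - 6)/(m + 2)
(3) = (n - 3*sqrt(2))/(n + 4)
(4) = (q - 8)/(q^2 + 2*q - 8)
(5) = (j^2 - 7*j + 6)/(j^2 + 2*j)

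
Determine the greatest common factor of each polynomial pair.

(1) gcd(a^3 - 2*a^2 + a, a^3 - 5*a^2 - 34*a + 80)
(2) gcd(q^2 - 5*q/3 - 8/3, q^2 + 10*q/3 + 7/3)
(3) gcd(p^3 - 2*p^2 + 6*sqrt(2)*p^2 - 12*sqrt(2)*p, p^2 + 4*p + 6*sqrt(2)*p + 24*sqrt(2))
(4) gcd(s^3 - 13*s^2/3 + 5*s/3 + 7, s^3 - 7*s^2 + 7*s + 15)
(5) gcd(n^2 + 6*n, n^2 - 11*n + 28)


(1) = gcd(a*(a - 1)^2, (a - 8)*(a - 2)*(a + 5)) = 1
(2) = q + 1
(3) = gcd(p*(p - 2)*(p + 6*sqrt(2)), (p + 4)*(p + 6*sqrt(2))) = p + 6*sqrt(2)
(4) = s^2 - 2*s - 3
(5) = gcd(n*(n + 6), (n - 7)*(n - 4)) = 1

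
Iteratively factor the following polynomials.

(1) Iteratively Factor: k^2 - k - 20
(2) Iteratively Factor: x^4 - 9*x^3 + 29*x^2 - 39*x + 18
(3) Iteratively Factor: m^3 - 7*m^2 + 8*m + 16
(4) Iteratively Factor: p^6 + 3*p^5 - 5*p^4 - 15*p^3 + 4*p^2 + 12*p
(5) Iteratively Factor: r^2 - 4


(1) = (k - 5)*(k + 4)
(2) = (x - 3)*(x^3 - 6*x^2 + 11*x - 6) = (x - 3)*(x - 2)*(x^2 - 4*x + 3) = (x - 3)*(x - 2)*(x - 1)*(x - 3)
(3) = (m + 1)*(m^2 - 8*m + 16) = (m - 4)*(m + 1)*(m - 4)
(4) = (p + 3)*(p^5 - 5*p^3 + 4*p) = (p - 2)*(p + 3)*(p^4 + 2*p^3 - p^2 - 2*p) = (p - 2)*(p - 1)*(p + 3)*(p^3 + 3*p^2 + 2*p) = (p - 2)*(p - 1)*(p + 2)*(p + 3)*(p^2 + p) = p*(p - 2)*(p - 1)*(p + 2)*(p + 3)*(p + 1)
(5) = (r + 2)*(r - 2)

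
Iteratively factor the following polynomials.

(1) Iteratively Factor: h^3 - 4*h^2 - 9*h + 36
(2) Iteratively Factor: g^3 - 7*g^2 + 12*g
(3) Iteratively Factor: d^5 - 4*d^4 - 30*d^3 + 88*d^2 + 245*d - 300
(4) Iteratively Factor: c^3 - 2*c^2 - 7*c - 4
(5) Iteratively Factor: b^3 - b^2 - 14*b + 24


(1) = (h - 3)*(h^2 - h - 12) = (h - 4)*(h - 3)*(h + 3)
(2) = (g - 3)*(g^2 - 4*g) = (g - 4)*(g - 3)*(g)
(3) = (d - 5)*(d^4 + d^3 - 25*d^2 - 37*d + 60) = (d - 5)*(d - 1)*(d^3 + 2*d^2 - 23*d - 60) = (d - 5)*(d - 1)*(d + 3)*(d^2 - d - 20) = (d - 5)*(d - 1)*(d + 3)*(d + 4)*(d - 5)
(4) = (c + 1)*(c^2 - 3*c - 4) = (c - 4)*(c + 1)*(c + 1)
(5) = (b - 2)*(b^2 + b - 12) = (b - 3)*(b - 2)*(b + 4)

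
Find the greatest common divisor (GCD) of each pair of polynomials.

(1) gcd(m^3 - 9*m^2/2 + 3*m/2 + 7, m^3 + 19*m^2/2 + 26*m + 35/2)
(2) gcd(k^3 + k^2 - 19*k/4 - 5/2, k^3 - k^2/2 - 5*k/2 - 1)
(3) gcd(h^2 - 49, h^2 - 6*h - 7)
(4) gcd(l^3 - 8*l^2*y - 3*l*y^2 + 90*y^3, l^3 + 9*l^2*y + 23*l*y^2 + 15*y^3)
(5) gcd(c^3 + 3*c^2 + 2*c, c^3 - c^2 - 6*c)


(1) = m + 1
(2) = k^2 - 3*k/2 - 1
(3) = h - 7
(4) = gcd((l - 6*y)*(l - 5*y)*(l + 3*y), (l + y)*(l + 3*y)*(l + 5*y)) = l + 3*y
(5) = c^2 + 2*c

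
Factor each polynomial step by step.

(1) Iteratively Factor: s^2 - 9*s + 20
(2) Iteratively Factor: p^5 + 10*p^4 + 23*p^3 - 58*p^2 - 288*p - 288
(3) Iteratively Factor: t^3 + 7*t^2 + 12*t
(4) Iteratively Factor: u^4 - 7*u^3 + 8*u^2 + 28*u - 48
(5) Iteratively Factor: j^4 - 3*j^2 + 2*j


(1) = (s - 4)*(s - 5)
(2) = (p + 3)*(p^4 + 7*p^3 + 2*p^2 - 64*p - 96) = (p + 2)*(p + 3)*(p^3 + 5*p^2 - 8*p - 48) = (p + 2)*(p + 3)*(p + 4)*(p^2 + p - 12) = (p + 2)*(p + 3)*(p + 4)^2*(p - 3)
(3) = (t + 4)*(t^2 + 3*t) = (t + 3)*(t + 4)*(t)
(4) = (u - 4)*(u^3 - 3*u^2 - 4*u + 12) = (u - 4)*(u - 3)*(u^2 - 4) = (u - 4)*(u - 3)*(u + 2)*(u - 2)
(5) = (j + 2)*(j^3 - 2*j^2 + j) = (j - 1)*(j + 2)*(j^2 - j) = j*(j - 1)*(j + 2)*(j - 1)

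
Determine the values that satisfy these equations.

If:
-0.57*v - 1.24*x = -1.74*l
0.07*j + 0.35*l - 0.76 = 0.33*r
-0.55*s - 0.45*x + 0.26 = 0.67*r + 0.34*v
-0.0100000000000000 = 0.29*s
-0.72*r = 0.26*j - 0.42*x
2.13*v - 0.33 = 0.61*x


Then:
j = 3.39
l = 0.95
r = -0.57
s = -0.03
v = 0.47
x = 1.12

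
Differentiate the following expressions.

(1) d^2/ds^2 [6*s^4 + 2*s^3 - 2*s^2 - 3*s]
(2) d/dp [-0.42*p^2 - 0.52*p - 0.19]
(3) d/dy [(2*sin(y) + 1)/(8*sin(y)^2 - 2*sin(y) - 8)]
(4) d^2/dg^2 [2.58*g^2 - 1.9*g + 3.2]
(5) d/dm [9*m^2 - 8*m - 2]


(1) = 72*s^2 + 12*s - 4
(2) = -0.84*p - 0.52
(3) = (-8*sin(y) + 4*cos(2*y) - 11)*cos(y)/(2*(sin(y) + 4*cos(y)^2)^2)
(4) = 5.16000000000000
(5) = 18*m - 8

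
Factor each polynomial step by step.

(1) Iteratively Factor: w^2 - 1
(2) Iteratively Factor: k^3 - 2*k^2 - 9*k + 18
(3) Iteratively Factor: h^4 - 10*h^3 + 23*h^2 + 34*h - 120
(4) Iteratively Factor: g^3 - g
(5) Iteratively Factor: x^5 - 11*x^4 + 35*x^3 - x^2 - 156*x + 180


(1) = (w - 1)*(w + 1)
(2) = (k + 3)*(k^2 - 5*k + 6) = (k - 3)*(k + 3)*(k - 2)
(3) = (h - 4)*(h^3 - 6*h^2 - h + 30) = (h - 5)*(h - 4)*(h^2 - h - 6) = (h - 5)*(h - 4)*(h - 3)*(h + 2)
(4) = (g)*(g^2 - 1) = g*(g + 1)*(g - 1)
(5) = (x - 3)*(x^4 - 8*x^3 + 11*x^2 + 32*x - 60) = (x - 3)^2*(x^3 - 5*x^2 - 4*x + 20) = (x - 5)*(x - 3)^2*(x^2 - 4) = (x - 5)*(x - 3)^2*(x - 2)*(x + 2)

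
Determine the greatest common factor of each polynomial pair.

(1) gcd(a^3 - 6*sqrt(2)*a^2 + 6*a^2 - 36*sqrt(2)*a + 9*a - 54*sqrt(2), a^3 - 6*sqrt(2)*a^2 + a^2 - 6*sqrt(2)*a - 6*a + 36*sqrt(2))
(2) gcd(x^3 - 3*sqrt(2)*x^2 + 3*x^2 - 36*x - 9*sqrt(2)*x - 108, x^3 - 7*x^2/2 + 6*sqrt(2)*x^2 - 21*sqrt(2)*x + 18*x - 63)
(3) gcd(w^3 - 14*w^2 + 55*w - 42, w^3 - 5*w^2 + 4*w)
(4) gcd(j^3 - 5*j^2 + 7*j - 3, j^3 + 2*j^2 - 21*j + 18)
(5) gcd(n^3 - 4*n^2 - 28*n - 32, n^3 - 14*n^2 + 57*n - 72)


(1) = a^2 + a*(3 - 6*sqrt(2)) - 18*sqrt(2)
(2) = gcd((x + 3)*(x - 6*sqrt(2))*(x + 3*sqrt(2)), (x - 7/2)*(x + 3*sqrt(2))^2) = x + 3*sqrt(2)
(3) = gcd((w - 7)*(w - 6)*(w - 1), w*(w - 4)*(w - 1)) = w - 1
(4) = gcd((j - 3)*(j - 1)^2, (j - 3)*(j - 1)*(j + 6)) = j^2 - 4*j + 3
(5) = gcd((n - 8)*(n + 2)^2, (n - 8)*(n - 3)^2) = n - 8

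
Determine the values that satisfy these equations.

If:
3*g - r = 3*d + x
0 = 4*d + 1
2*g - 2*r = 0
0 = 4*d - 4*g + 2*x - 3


Then:
No Solution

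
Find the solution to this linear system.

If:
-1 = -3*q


Then:
q = 1/3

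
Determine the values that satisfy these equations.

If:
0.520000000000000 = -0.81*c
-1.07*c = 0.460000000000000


Then:
No Solution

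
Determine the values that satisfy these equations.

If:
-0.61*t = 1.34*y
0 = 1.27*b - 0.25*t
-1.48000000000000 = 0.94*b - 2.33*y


Then:
b = -0.23
t = -1.19
y = 0.54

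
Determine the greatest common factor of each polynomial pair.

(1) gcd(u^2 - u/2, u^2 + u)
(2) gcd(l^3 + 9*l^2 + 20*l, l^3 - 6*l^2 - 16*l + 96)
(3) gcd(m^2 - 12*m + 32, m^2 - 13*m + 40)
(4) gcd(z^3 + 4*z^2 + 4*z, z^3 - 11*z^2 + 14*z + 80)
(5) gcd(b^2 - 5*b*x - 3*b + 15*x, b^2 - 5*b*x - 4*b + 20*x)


(1) = gcd(u*(u - 1/2), u*(u + 1)) = u
(2) = l + 4
(3) = gcd((m - 8)*(m - 4), (m - 8)*(m - 5)) = m - 8
(4) = gcd(z*(z + 2)^2, (z - 8)*(z - 5)*(z + 2)) = z + 2
(5) = -b + 5*x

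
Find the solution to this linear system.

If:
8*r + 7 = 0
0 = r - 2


Then:
No Solution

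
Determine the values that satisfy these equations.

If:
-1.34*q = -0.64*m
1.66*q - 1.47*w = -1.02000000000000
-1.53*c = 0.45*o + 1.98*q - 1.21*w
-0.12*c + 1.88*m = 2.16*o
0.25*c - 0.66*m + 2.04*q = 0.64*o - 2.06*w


Then:
c = 1.54
m = -2.15
o = -1.96
q = -1.03
w = -0.47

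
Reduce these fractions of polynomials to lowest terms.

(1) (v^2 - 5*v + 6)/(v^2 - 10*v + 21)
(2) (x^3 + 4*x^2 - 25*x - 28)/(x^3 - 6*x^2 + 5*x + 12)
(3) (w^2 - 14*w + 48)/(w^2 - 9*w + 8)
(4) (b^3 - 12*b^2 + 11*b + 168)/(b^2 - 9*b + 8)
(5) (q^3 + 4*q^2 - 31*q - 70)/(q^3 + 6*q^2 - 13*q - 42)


(1) = (v - 2)/(v - 7)
(2) = (x + 7)/(x - 3)
(3) = (w - 6)/(w - 1)
(4) = (b^2 - 4*b - 21)/(b - 1)
(5) = (q - 5)/(q - 3)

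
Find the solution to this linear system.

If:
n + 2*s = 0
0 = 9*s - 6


Then:
n = -4/3
s = 2/3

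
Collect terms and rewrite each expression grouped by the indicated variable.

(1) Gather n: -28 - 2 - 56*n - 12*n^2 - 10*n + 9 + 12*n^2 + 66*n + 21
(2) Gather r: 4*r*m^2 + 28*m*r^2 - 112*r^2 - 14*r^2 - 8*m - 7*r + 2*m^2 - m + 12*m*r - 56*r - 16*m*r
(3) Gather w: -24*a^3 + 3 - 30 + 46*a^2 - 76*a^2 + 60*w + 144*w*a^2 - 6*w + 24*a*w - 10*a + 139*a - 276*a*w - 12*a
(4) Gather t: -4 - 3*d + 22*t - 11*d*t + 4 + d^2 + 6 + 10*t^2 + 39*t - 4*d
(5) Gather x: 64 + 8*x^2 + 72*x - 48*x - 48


(1) = 0
(2) = 2*m^2 - 9*m + r^2*(28*m - 126) + r*(4*m^2 - 4*m - 63)
(3) = -24*a^3 - 30*a^2 + 117*a + w*(144*a^2 - 252*a + 54) - 27
(4) = d^2 - 7*d + 10*t^2 + t*(61 - 11*d) + 6
(5) = 8*x^2 + 24*x + 16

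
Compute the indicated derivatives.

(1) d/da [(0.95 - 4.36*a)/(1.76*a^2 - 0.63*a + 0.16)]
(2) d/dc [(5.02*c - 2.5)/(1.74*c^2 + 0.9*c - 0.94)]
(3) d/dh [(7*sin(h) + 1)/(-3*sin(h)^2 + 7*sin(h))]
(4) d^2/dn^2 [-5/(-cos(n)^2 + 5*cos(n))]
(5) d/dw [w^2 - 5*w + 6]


(1) = (7.6736*a^2 - 3.344*a - 0.0991)/(3.0976*a^4 - 2.2176*a^3 + 0.9601*a^2 - 0.2016*a + 0.0256)
(2) = (-8.7348*c^2 + 8.7*c - 2.4688)/(3.0276*c^4 + 3.132*c^3 - 2.4612*c^2 - 1.692*c + 0.8836)
(3) = (21*cos(h) + 6/tan(h) - 7*cos(h)/sin(h)^2)/(3*sin(h) - 7)^2
(4) = 5*(-(1 - cos(2*n))^2 - 75*cos(n)/4 - 27*cos(2*n)/2 + 15*cos(3*n)/4 + 81/2)/((cos(n) - 5)^3*cos(n)^3)
(5) = 2*w - 5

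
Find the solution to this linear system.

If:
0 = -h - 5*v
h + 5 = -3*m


Then:
h = -5*v
m = 5*v/3 - 5/3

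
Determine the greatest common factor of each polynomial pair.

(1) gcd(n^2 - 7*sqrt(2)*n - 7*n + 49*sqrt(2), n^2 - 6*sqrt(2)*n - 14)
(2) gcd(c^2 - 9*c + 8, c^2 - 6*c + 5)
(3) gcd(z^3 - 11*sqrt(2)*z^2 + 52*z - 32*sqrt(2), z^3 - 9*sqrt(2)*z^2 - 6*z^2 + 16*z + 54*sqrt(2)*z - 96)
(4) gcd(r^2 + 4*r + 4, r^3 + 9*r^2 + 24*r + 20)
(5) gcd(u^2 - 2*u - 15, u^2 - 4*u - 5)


(1) = n - 7*sqrt(2)
(2) = c - 1
(3) = gcd((z - 8*sqrt(2))*(z - 2*sqrt(2))*(z - sqrt(2)), (z - 6)*(z - 8*sqrt(2))*(z - sqrt(2))) = z^2 - 9*sqrt(2)*z + 16
(4) = gcd((r + 2)^2, (r + 2)^2*(r + 5)) = r^2 + 4*r + 4
(5) = u - 5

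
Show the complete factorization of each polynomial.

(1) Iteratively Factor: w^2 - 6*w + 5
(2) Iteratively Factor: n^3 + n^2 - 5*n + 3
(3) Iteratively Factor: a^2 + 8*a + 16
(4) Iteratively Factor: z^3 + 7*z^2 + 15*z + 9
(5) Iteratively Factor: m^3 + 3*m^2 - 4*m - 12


(1) = (w - 5)*(w - 1)
(2) = (n - 1)*(n^2 + 2*n - 3) = (n - 1)*(n + 3)*(n - 1)
(3) = (a + 4)*(a + 4)
(4) = (z + 1)*(z^2 + 6*z + 9) = (z + 1)*(z + 3)*(z + 3)
(5) = (m + 3)*(m^2 - 4) = (m - 2)*(m + 3)*(m + 2)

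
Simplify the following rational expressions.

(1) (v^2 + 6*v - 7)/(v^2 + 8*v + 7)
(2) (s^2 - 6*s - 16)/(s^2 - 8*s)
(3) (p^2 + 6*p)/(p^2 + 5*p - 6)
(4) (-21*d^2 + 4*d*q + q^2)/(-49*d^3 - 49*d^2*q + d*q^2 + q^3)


(1) = (v - 1)/(v + 1)
(2) = (s + 2)/s
(3) = p/(p - 1)
(4) = (-3*d + q)/(-7*d^2 - 6*d*q + q^2)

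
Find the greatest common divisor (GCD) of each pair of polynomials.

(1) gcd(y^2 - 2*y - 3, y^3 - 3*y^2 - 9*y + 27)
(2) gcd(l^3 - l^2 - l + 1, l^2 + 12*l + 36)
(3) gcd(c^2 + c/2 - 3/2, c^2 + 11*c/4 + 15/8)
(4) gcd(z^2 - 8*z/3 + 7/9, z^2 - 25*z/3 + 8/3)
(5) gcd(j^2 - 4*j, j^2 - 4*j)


(1) = y - 3
(2) = 1
(3) = c + 3/2
(4) = gcd((z - 7/3)*(z - 1/3), (z - 8)*(z - 1/3)) = z - 1/3
(5) = gcd(j*(j - 4), j*(j - 4)) = j^2 - 4*j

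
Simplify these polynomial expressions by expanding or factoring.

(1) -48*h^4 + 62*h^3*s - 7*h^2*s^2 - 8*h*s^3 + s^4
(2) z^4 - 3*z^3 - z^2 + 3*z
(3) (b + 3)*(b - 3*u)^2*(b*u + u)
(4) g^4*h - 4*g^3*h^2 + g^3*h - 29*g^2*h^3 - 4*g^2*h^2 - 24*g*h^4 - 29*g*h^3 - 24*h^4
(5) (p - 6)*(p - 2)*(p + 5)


(1) = (-8*h + s)*(-2*h + s)*(-h + s)*(3*h + s)
(2) = z*(z - 3)*(z - 1)*(z + 1)
(3) = b^4*u - 6*b^3*u^2 + 4*b^3*u + 9*b^2*u^3 - 24*b^2*u^2 + 3*b^2*u + 36*b*u^3 - 18*b*u^2 + 27*u^3
(4) = (g - 8*h)*(g + h)*(g + 3*h)*(g*h + h)
(5) = p^3 - 3*p^2 - 28*p + 60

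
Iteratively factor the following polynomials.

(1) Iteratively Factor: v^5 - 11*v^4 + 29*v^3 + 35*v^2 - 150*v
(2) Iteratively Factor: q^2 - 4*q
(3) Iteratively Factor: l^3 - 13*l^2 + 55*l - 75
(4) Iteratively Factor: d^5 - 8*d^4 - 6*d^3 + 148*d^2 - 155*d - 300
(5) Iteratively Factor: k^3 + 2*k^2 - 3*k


(1) = (v + 2)*(v^4 - 13*v^3 + 55*v^2 - 75*v) = v*(v + 2)*(v^3 - 13*v^2 + 55*v - 75) = v*(v - 5)*(v + 2)*(v^2 - 8*v + 15) = v*(v - 5)^2*(v + 2)*(v - 3)
(2) = (q)*(q - 4)
(3) = (l - 5)*(l^2 - 8*l + 15) = (l - 5)^2*(l - 3)
(4) = (d - 5)*(d^4 - 3*d^3 - 21*d^2 + 43*d + 60) = (d - 5)*(d - 3)*(d^3 - 21*d - 20) = (d - 5)*(d - 3)*(d + 1)*(d^2 - d - 20) = (d - 5)^2*(d - 3)*(d + 1)*(d + 4)
(5) = (k)*(k^2 + 2*k - 3) = k*(k + 3)*(k - 1)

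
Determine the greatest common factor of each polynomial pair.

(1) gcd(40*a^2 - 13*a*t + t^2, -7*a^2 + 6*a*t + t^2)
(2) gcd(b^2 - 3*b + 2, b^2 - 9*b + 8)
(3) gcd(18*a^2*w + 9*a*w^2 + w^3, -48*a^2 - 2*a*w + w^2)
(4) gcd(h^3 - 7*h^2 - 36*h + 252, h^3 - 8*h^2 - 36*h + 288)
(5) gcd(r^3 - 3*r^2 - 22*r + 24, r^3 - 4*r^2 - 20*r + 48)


(1) = gcd((-8*a + t)*(-5*a + t), (-a + t)*(7*a + t)) = 1
(2) = gcd((b - 2)*(b - 1), (b - 8)*(b - 1)) = b - 1
(3) = 6*a + w
(4) = h^2 - 36
(5) = gcd((r - 6)*(r - 1)*(r + 4), (r - 6)*(r - 2)*(r + 4)) = r^2 - 2*r - 24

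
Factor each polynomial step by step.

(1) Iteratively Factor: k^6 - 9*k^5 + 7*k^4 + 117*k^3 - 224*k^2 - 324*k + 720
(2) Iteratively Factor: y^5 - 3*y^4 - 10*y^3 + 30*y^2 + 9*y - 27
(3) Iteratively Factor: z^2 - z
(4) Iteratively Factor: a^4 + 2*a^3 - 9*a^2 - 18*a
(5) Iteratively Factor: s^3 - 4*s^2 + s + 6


(1) = (k + 3)*(k^5 - 12*k^4 + 43*k^3 - 12*k^2 - 188*k + 240) = (k - 5)*(k + 3)*(k^4 - 7*k^3 + 8*k^2 + 28*k - 48) = (k - 5)*(k + 2)*(k + 3)*(k^3 - 9*k^2 + 26*k - 24) = (k - 5)*(k - 2)*(k + 2)*(k + 3)*(k^2 - 7*k + 12) = (k - 5)*(k - 3)*(k - 2)*(k + 2)*(k + 3)*(k - 4)
(2) = (y - 3)*(y^4 - 10*y^2 + 9) = (y - 3)*(y - 1)*(y^3 + y^2 - 9*y - 9) = (y - 3)*(y - 1)*(y + 3)*(y^2 - 2*y - 3) = (y - 3)*(y - 1)*(y + 1)*(y + 3)*(y - 3)
(3) = (z - 1)*(z)
(4) = (a - 3)*(a^3 + 5*a^2 + 6*a) = (a - 3)*(a + 2)*(a^2 + 3*a) = a*(a - 3)*(a + 2)*(a + 3)
(5) = (s - 2)*(s^2 - 2*s - 3) = (s - 3)*(s - 2)*(s + 1)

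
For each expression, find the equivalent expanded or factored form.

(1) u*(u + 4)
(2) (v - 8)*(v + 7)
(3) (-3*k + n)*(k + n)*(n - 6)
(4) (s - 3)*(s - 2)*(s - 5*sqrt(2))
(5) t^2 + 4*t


(1) = u^2 + 4*u
(2) = v^2 - v - 56
(3) = -3*k^2*n + 18*k^2 - 2*k*n^2 + 12*k*n + n^3 - 6*n^2
(4) = s^3 - 5*sqrt(2)*s^2 - 5*s^2 + 6*s + 25*sqrt(2)*s - 30*sqrt(2)
(5) = t*(t + 4)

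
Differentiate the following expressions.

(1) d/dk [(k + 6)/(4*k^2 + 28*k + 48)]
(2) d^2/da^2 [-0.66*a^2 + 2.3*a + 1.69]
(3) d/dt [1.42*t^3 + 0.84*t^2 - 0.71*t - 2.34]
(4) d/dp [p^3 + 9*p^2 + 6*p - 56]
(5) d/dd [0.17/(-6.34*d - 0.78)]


(1) = (k^2 + 7*k - (k + 6)*(2*k + 7) + 12)/(4*(k^2 + 7*k + 12)^2)
(2) = -1.32000000000000
(3) = 4.26*t^2 + 1.68*t - 0.71
(4) = 3*p^2 + 18*p + 6
(5) = 1.0778/(6.34*d + 0.78)^2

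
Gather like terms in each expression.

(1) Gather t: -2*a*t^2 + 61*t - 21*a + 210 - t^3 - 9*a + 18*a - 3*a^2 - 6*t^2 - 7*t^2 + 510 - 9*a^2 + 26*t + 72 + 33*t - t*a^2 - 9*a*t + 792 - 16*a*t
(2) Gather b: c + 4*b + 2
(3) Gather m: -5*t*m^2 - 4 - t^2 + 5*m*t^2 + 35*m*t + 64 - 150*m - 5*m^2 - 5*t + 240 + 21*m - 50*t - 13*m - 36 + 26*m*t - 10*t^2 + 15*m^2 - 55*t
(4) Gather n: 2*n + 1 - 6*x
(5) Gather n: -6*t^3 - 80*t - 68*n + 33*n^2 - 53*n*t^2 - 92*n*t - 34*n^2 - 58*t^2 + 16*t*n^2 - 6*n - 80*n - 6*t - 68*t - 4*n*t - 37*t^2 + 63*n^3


(1) = -12*a^2 - 12*a - t^3 + t^2*(-2*a - 13) + t*(-a^2 - 25*a + 120) + 1584
(2) = 4*b + c + 2
(3) = m^2*(10 - 5*t) + m*(5*t^2 + 61*t - 142) - 11*t^2 - 110*t + 264
(4) = 2*n - 6*x + 1
(5) = 63*n^3 + n^2*(16*t - 1) + n*(-53*t^2 - 96*t - 154) - 6*t^3 - 95*t^2 - 154*t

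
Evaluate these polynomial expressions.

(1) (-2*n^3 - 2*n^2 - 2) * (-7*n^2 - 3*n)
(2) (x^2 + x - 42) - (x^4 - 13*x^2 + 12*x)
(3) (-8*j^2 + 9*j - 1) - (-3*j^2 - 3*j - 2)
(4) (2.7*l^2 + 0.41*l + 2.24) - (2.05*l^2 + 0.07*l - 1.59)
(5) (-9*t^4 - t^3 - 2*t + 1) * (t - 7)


(1) = 14*n^5 + 20*n^4 + 6*n^3 + 14*n^2 + 6*n
(2) = -x^4 + 14*x^2 - 11*x - 42
(3) = -5*j^2 + 12*j + 1
(4) = 0.65*l^2 + 0.34*l + 3.83
(5) = -9*t^5 + 62*t^4 + 7*t^3 - 2*t^2 + 15*t - 7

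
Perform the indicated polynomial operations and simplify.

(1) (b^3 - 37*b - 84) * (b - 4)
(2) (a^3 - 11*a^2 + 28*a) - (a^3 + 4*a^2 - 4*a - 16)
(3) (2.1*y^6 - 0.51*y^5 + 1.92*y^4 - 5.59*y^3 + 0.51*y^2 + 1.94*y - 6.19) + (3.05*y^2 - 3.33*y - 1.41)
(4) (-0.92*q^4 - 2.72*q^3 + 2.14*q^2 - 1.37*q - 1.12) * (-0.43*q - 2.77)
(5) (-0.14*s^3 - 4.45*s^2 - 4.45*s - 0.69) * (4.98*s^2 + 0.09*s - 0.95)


(1) = b^4 - 4*b^3 - 37*b^2 + 64*b + 336
(2) = -15*a^2 + 32*a + 16
(3) = 2.1*y^6 - 0.51*y^5 + 1.92*y^4 - 5.59*y^3 + 3.56*y^2 - 1.39*y - 7.6
(4) = 0.3956*q^5 + 3.718*q^4 + 6.6142*q^3 - 5.3387*q^2 + 4.2765*q + 3.1024
(5) = -0.6972*s^5 - 22.1736*s^4 - 22.4285*s^3 + 0.3908*s^2 + 4.1654*s + 0.6555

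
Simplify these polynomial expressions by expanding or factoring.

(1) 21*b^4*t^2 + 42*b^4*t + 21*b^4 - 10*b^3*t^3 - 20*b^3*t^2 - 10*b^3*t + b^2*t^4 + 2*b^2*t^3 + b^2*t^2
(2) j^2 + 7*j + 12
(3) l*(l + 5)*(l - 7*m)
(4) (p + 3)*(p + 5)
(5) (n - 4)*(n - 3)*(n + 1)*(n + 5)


(1) = (-7*b + t)*(-3*b + t)*(b*t + b)^2
(2) = (j + 3)*(j + 4)
(3) = l^3 - 7*l^2*m + 5*l^2 - 35*l*m
(4) = p^2 + 8*p + 15
(5) = n^4 - n^3 - 25*n^2 + 37*n + 60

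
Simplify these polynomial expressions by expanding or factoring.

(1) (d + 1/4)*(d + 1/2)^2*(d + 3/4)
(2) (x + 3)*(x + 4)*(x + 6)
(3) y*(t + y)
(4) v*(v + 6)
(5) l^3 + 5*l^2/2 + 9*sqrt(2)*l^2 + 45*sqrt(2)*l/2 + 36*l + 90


(1) = d^4 + 2*d^3 + 23*d^2/16 + 7*d/16 + 3/64
(2) = x^3 + 13*x^2 + 54*x + 72
(3) = t*y + y^2
(4) = v^2 + 6*v
(5) = (l + 5/2)*(l + 3*sqrt(2))*(l + 6*sqrt(2))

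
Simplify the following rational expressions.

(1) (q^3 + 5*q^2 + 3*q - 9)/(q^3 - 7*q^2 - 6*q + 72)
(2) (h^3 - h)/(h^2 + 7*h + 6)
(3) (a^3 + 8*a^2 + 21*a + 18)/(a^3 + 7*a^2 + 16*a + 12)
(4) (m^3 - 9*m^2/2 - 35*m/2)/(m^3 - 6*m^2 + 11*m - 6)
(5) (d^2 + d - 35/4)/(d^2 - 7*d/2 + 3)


(1) = (q^2 + 2*q - 3)/(q^2 - 10*q + 24)
(2) = (h^2 - h)/(h + 6)
(3) = (a + 3)/(a + 2)
(4) = (2*m^3 - 9*m^2 - 35*m)/(2*m^3 - 12*m^2 + 22*m - 12)
(5) = (4*d^2 + 4*d - 35)/(4*d^2 - 14*d + 12)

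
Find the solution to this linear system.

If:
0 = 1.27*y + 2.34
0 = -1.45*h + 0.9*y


Then:
h = -1.14
y = -1.84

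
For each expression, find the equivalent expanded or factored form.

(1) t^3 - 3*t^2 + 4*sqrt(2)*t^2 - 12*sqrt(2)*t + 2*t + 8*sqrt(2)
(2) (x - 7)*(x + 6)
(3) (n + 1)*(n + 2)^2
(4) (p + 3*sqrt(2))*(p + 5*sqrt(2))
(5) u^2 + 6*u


(1) = (t - 2)*(t - 1)*(t + 4*sqrt(2))
(2) = x^2 - x - 42
(3) = n^3 + 5*n^2 + 8*n + 4
(4) = p^2 + 8*sqrt(2)*p + 30
(5) = u*(u + 6)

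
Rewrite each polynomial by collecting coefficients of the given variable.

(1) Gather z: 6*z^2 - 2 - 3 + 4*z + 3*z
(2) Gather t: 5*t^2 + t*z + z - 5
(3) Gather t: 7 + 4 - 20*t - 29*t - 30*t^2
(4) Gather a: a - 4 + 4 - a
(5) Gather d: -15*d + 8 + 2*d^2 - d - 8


(1) = 6*z^2 + 7*z - 5
(2) = 5*t^2 + t*z + z - 5
(3) = -30*t^2 - 49*t + 11
(4) = 0
(5) = 2*d^2 - 16*d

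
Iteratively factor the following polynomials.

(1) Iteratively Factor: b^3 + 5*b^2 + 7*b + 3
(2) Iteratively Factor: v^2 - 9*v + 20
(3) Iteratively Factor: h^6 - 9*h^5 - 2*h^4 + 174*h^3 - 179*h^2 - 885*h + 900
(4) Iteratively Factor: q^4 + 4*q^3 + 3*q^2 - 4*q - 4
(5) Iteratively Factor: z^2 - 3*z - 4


(1) = (b + 1)*(b^2 + 4*b + 3) = (b + 1)*(b + 3)*(b + 1)
(2) = (v - 5)*(v - 4)
(3) = (h + 3)*(h^5 - 12*h^4 + 34*h^3 + 72*h^2 - 395*h + 300) = (h - 4)*(h + 3)*(h^4 - 8*h^3 + 2*h^2 + 80*h - 75) = (h - 4)*(h - 1)*(h + 3)*(h^3 - 7*h^2 - 5*h + 75) = (h - 5)*(h - 4)*(h - 1)*(h + 3)*(h^2 - 2*h - 15) = (h - 5)*(h - 4)*(h - 1)*(h + 3)^2*(h - 5)
(4) = (q + 2)*(q^3 + 2*q^2 - q - 2) = (q + 1)*(q + 2)*(q^2 + q - 2) = (q - 1)*(q + 1)*(q + 2)*(q + 2)
(5) = (z - 4)*(z + 1)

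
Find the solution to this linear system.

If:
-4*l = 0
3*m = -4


Then:
l = 0
m = -4/3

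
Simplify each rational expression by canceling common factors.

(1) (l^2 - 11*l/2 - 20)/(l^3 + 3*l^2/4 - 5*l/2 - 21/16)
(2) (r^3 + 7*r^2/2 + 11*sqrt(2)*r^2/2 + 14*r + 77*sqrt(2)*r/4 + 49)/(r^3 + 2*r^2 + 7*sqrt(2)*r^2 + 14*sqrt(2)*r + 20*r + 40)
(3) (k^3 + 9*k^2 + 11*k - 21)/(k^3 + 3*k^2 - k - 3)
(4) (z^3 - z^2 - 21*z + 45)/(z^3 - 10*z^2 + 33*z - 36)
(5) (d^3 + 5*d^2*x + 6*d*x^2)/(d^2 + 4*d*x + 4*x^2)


(1) = (16*l^2 - 88*l - 320)/(16*l^3 + 12*l^2 - 40*l - 21)
(2) = (4*r^2 + r*(14 + 14*sqrt(2)) + 49*sqrt(2))/(4*r^2 + r*(8 + 20*sqrt(2)) + 40*sqrt(2))
(3) = (k + 7)/(k + 1)
(4) = (z + 5)/(z - 4)
(5) = (d^2 + 3*d*x)/(d + 2*x)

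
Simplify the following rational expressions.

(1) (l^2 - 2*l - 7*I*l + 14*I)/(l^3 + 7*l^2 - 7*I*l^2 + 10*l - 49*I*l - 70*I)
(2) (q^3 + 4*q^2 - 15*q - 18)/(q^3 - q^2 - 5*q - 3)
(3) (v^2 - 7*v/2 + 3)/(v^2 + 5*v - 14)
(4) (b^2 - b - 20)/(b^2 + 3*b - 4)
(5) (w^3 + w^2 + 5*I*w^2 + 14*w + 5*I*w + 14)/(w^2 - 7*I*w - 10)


(1) = (l - 2)/(l^2 + 7*l + 10)
(2) = (q + 6)/(q + 1)
(3) = (2*v - 3)/(2*v + 14)
(4) = (b - 5)/(b - 1)
(5) = (w^2 + w*(1 + 7*I) + 7*I)/(w - 5*I)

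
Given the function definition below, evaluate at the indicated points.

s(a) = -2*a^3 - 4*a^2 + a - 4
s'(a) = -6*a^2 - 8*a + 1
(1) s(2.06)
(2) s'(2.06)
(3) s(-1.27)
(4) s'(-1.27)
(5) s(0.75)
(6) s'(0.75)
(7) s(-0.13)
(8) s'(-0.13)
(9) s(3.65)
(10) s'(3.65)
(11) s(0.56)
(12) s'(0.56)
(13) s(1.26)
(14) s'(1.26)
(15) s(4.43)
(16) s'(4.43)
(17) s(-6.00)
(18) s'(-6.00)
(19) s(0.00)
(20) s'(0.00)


(1) = -36.40
(2) = -40.94
(3) = -7.62
(4) = 1.48
(5) = -6.34
(6) = -8.38
(7) = -4.19
(8) = 1.94
(9) = -150.89
(10) = -108.14
(11) = -5.05
(12) = -5.36
(13) = -13.09
(14) = -18.61
(15) = -251.95
(16) = -152.19
(17) = 278.00
(18) = -167.00
(19) = -4.00
(20) = 1.00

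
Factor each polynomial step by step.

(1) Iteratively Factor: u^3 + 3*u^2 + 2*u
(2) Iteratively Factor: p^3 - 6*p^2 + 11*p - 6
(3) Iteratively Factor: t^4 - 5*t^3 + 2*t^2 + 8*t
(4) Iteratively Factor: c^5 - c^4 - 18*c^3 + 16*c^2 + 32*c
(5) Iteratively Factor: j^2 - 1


(1) = (u)*(u^2 + 3*u + 2) = u*(u + 2)*(u + 1)
(2) = (p - 2)*(p^2 - 4*p + 3) = (p - 2)*(p - 1)*(p - 3)
(3) = (t - 4)*(t^3 - t^2 - 2*t) = (t - 4)*(t + 1)*(t^2 - 2*t) = t*(t - 4)*(t + 1)*(t - 2)
(4) = (c)*(c^4 - c^3 - 18*c^2 + 16*c + 32) = c*(c + 4)*(c^3 - 5*c^2 + 2*c + 8) = c*(c - 4)*(c + 4)*(c^2 - c - 2) = c*(c - 4)*(c - 2)*(c + 4)*(c + 1)
(5) = (j + 1)*(j - 1)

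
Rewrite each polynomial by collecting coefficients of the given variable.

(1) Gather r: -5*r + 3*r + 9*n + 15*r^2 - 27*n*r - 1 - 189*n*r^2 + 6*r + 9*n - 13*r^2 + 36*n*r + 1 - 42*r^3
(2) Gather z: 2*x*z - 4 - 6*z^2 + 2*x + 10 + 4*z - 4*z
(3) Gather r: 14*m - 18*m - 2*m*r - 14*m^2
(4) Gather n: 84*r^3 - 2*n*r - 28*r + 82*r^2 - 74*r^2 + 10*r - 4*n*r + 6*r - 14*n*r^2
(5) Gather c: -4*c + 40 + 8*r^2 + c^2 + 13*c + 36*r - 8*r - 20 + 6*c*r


(1) = 18*n - 42*r^3 + r^2*(2 - 189*n) + r*(9*n + 4)
(2) = 2*x*z + 2*x - 6*z^2 + 6
(3) = -14*m^2 - 2*m*r - 4*m
(4) = n*(-14*r^2 - 6*r) + 84*r^3 + 8*r^2 - 12*r
(5) = c^2 + c*(6*r + 9) + 8*r^2 + 28*r + 20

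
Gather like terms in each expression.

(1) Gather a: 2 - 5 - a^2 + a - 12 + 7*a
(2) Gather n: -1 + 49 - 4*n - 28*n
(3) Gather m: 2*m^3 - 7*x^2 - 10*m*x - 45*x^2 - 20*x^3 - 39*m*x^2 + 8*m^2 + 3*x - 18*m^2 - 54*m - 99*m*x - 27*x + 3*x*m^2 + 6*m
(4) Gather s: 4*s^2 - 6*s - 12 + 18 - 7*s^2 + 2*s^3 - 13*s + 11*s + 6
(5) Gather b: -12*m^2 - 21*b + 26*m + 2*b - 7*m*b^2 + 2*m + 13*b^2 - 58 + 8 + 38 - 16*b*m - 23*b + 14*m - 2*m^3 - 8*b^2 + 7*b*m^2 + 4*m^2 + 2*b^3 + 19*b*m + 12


(1) = -a^2 + 8*a - 15
(2) = 48 - 32*n
(3) = 2*m^3 + m^2*(3*x - 10) + m*(-39*x^2 - 109*x - 48) - 20*x^3 - 52*x^2 - 24*x
(4) = 2*s^3 - 3*s^2 - 8*s + 12
(5) = 2*b^3 + b^2*(5 - 7*m) + b*(7*m^2 + 3*m - 42) - 2*m^3 - 8*m^2 + 42*m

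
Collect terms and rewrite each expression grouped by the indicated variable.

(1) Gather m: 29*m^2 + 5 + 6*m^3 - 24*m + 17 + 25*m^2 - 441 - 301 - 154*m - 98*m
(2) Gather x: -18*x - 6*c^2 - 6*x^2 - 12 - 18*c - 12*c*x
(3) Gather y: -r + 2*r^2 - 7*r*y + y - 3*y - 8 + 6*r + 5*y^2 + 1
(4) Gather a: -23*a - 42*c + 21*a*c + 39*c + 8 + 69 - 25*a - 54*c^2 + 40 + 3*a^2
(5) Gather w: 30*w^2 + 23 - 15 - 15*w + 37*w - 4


(1) = 6*m^3 + 54*m^2 - 276*m - 720
(2) = -6*c^2 - 18*c - 6*x^2 + x*(-12*c - 18) - 12
(3) = 2*r^2 + 5*r + 5*y^2 + y*(-7*r - 2) - 7
(4) = 3*a^2 + a*(21*c - 48) - 54*c^2 - 3*c + 117
(5) = 30*w^2 + 22*w + 4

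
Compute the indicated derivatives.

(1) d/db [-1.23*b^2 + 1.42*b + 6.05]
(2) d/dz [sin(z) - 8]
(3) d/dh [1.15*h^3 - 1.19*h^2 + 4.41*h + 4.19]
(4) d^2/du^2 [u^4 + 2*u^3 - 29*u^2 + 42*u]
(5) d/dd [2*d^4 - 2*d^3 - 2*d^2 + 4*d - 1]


(1) = 1.42 - 2.46*b
(2) = cos(z)
(3) = 3.45*h^2 - 2.38*h + 4.41
(4) = 12*u^2 + 12*u - 58
(5) = 8*d^3 - 6*d^2 - 4*d + 4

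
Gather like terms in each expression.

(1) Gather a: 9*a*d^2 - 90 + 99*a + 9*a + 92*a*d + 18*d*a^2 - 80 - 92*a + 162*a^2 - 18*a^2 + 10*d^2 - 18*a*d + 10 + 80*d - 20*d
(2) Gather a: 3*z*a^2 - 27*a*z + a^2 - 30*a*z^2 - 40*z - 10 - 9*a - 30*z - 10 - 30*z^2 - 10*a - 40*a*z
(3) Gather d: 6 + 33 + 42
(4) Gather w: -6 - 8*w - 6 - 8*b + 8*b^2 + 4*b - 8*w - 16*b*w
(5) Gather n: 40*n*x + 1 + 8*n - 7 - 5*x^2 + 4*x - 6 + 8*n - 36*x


(1) = a^2*(18*d + 144) + a*(9*d^2 + 74*d + 16) + 10*d^2 + 60*d - 160
(2) = a^2*(3*z + 1) + a*(-30*z^2 - 67*z - 19) - 30*z^2 - 70*z - 20
(3) = 81
(4) = 8*b^2 - 4*b + w*(-16*b - 16) - 12
(5) = n*(40*x + 16) - 5*x^2 - 32*x - 12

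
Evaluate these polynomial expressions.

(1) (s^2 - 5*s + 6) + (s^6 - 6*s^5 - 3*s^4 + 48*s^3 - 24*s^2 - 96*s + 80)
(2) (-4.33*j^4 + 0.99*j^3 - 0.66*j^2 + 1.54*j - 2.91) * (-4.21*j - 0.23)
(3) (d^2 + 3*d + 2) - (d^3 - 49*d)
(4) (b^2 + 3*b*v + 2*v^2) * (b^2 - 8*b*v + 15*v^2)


(1) = s^6 - 6*s^5 - 3*s^4 + 48*s^3 - 23*s^2 - 101*s + 86
(2) = 18.2293*j^5 - 3.172*j^4 + 2.5509*j^3 - 6.3316*j^2 + 11.8969*j + 0.6693
(3) = -d^3 + d^2 + 52*d + 2
(4) = b^4 - 5*b^3*v - 7*b^2*v^2 + 29*b*v^3 + 30*v^4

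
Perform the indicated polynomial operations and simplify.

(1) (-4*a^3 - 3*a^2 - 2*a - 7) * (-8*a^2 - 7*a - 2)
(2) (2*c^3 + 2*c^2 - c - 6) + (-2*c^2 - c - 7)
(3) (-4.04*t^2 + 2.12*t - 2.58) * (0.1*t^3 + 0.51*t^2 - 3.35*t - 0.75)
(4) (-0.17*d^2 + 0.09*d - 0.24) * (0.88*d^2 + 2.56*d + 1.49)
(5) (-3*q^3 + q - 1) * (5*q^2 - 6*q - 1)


(1) = 32*a^5 + 52*a^4 + 45*a^3 + 76*a^2 + 53*a + 14
(2) = 2*c^3 - 2*c - 13
(3) = -0.404*t^5 - 1.8484*t^4 + 14.3572*t^3 - 5.3878*t^2 + 7.053*t + 1.935
(4) = -0.1496*d^4 - 0.356*d^3 - 0.2341*d^2 - 0.4803*d - 0.3576
(5) = -15*q^5 + 18*q^4 + 8*q^3 - 11*q^2 + 5*q + 1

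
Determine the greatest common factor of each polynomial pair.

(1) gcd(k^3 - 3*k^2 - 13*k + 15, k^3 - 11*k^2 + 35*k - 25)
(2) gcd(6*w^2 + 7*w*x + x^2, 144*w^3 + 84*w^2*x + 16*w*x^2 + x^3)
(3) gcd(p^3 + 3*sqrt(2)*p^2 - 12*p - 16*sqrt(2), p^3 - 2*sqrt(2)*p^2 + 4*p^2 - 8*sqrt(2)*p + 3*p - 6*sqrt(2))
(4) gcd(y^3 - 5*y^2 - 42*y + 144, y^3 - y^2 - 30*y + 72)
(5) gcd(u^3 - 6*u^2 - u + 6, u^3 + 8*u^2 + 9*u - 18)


(1) = k^2 - 6*k + 5
(2) = gcd((w + x)*(6*w + x), (4*w + x)*(6*w + x)^2) = 6*w + x
(3) = gcd((p - 2*sqrt(2))*(p + sqrt(2))*(p + 4*sqrt(2)), (p + 1)*(p + 3)*(p - 2*sqrt(2))) = p - 2*sqrt(2)
(4) = y^2 + 3*y - 18
(5) = u - 1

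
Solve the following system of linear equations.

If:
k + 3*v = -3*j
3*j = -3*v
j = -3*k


Then:
j = 0
k = 0
v = 0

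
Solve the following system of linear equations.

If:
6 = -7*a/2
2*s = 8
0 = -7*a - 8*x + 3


Then:
a = -12/7
s = 4
x = 15/8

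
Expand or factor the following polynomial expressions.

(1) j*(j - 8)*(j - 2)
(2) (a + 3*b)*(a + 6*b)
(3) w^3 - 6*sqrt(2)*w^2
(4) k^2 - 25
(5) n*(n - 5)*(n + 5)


(1) = j^3 - 10*j^2 + 16*j
(2) = a^2 + 9*a*b + 18*b^2
(3) = w^2*(w - 6*sqrt(2))
(4) = (k - 5)*(k + 5)
(5) = n^3 - 25*n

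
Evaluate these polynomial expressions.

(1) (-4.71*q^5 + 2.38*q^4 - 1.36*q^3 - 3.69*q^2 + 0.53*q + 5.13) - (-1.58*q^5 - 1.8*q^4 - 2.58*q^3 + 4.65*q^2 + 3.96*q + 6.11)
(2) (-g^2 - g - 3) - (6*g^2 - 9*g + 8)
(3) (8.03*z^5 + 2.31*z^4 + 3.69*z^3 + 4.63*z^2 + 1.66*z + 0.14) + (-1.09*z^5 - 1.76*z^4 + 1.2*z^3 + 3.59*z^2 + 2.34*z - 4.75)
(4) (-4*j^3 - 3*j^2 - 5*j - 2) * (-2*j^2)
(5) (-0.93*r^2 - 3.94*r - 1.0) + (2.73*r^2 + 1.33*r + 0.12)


(1) = -3.13*q^5 + 4.18*q^4 + 1.22*q^3 - 8.34*q^2 - 3.43*q - 0.98
(2) = -7*g^2 + 8*g - 11
(3) = 6.94*z^5 + 0.55*z^4 + 4.89*z^3 + 8.22*z^2 + 4.0*z - 4.61
(4) = 8*j^5 + 6*j^4 + 10*j^3 + 4*j^2
(5) = 1.8*r^2 - 2.61*r - 0.88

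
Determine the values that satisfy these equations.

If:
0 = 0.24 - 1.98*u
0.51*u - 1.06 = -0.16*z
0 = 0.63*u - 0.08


Then:
No Solution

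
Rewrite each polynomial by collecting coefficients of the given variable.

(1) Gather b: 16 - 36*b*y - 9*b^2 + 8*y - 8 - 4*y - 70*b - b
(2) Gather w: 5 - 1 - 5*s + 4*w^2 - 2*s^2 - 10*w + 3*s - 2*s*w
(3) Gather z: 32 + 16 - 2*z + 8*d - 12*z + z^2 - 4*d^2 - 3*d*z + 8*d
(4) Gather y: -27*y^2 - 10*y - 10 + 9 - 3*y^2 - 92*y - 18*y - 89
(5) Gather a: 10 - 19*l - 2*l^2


(1) = -9*b^2 + b*(-36*y - 71) + 4*y + 8
(2) = -2*s^2 - 2*s + 4*w^2 + w*(-2*s - 10) + 4
(3) = -4*d^2 + 16*d + z^2 + z*(-3*d - 14) + 48
(4) = -30*y^2 - 120*y - 90
(5) = -2*l^2 - 19*l + 10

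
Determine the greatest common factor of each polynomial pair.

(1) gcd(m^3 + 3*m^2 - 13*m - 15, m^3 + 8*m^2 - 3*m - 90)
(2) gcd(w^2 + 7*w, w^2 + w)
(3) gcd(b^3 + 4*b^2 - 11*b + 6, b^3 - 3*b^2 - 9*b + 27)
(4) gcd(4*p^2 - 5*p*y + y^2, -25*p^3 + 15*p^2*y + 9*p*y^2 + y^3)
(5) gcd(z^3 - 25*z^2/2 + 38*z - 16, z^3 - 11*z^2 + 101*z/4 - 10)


(1) = m^2 + 2*m - 15
(2) = w
(3) = 1
(4) = gcd((-4*p + y)*(-p + y), (-p + y)*(5*p + y)^2) = -p + y
(5) = z^2 - 17*z/2 + 4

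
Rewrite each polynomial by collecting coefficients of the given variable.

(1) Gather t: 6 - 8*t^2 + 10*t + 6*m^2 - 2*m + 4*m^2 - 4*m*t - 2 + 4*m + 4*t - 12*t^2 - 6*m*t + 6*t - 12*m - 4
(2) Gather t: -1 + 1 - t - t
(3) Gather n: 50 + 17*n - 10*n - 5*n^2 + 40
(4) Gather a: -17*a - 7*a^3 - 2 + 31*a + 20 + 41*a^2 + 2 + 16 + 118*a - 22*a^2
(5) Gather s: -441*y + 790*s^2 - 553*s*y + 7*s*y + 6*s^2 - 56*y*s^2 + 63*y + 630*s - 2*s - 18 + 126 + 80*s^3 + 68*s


(1) = 10*m^2 - 10*m - 20*t^2 + t*(20 - 10*m)
(2) = -2*t
(3) = -5*n^2 + 7*n + 90
(4) = -7*a^3 + 19*a^2 + 132*a + 36
(5) = 80*s^3 + s^2*(796 - 56*y) + s*(696 - 546*y) - 378*y + 108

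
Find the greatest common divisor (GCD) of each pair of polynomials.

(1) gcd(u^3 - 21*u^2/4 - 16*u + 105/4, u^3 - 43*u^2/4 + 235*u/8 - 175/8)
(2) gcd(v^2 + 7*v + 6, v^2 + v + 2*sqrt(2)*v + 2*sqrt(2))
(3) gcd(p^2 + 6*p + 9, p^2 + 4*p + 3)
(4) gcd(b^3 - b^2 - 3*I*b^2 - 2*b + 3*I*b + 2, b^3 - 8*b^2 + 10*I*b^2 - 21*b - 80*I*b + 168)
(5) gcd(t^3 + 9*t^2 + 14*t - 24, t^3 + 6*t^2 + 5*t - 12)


(1) = u^2 - 33*u/4 + 35/4
(2) = gcd((v + 1)*(v + 6), (v + 1)*(v + 2*sqrt(2))) = v + 1
(3) = gcd((p + 3)^2, (p + 1)*(p + 3)) = p + 3
(4) = gcd((b - 1)*(b - 2*I)*(b - I), (b - 8)*(b + 3*I)*(b + 7*I)) = 1
(5) = gcd((t - 1)*(t + 4)*(t + 6), (t - 1)*(t + 3)*(t + 4)) = t^2 + 3*t - 4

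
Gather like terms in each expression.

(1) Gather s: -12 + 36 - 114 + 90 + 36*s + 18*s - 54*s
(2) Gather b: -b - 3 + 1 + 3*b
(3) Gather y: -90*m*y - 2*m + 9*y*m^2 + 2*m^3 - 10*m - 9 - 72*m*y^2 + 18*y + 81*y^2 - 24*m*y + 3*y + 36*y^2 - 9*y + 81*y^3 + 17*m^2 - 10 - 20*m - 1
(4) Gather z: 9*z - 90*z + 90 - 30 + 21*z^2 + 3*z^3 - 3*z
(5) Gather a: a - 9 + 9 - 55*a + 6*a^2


(1) = 0
(2) = 2*b - 2
(3) = 2*m^3 + 17*m^2 - 32*m + 81*y^3 + y^2*(117 - 72*m) + y*(9*m^2 - 114*m + 12) - 20
(4) = 3*z^3 + 21*z^2 - 84*z + 60
(5) = 6*a^2 - 54*a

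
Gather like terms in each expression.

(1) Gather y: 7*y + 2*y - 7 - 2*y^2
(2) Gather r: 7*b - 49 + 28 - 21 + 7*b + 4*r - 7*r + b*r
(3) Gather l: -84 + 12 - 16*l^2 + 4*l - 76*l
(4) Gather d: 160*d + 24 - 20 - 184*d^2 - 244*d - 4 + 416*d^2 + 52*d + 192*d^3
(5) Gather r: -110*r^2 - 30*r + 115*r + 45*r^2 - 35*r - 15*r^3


(1) = -2*y^2 + 9*y - 7
(2) = 14*b + r*(b - 3) - 42
(3) = -16*l^2 - 72*l - 72
(4) = 192*d^3 + 232*d^2 - 32*d
(5) = -15*r^3 - 65*r^2 + 50*r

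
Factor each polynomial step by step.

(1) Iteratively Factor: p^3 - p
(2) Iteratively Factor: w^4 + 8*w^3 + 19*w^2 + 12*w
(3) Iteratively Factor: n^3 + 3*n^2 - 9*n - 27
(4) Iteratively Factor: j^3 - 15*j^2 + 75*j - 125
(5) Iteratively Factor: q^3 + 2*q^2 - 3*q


(1) = (p)*(p^2 - 1) = p*(p - 1)*(p + 1)
(2) = (w + 1)*(w^3 + 7*w^2 + 12*w) = (w + 1)*(w + 4)*(w^2 + 3*w) = (w + 1)*(w + 3)*(w + 4)*(w)
(3) = (n + 3)*(n^2 - 9) = (n - 3)*(n + 3)*(n + 3)
(4) = (j - 5)*(j^2 - 10*j + 25) = (j - 5)^2*(j - 5)
(5) = (q)*(q^2 + 2*q - 3) = q*(q - 1)*(q + 3)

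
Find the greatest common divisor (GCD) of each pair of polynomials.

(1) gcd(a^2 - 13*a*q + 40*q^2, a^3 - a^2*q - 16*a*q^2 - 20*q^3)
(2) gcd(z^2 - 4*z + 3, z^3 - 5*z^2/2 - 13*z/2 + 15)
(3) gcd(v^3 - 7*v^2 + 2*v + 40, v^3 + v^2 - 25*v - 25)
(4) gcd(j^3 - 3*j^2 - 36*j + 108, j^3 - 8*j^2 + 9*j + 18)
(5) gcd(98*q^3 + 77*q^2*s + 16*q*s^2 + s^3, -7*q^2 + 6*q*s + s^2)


(1) = gcd((a - 8*q)*(a - 5*q), (a - 5*q)*(a + 2*q)^2) = -a + 5*q
(2) = gcd((z - 3)*(z - 1), (z - 3)*(z - 2)*(z + 5/2)) = z - 3
(3) = v - 5
(4) = j^2 - 9*j + 18
(5) = gcd((2*q + s)*(7*q + s)^2, (-q + s)*(7*q + s)) = 7*q + s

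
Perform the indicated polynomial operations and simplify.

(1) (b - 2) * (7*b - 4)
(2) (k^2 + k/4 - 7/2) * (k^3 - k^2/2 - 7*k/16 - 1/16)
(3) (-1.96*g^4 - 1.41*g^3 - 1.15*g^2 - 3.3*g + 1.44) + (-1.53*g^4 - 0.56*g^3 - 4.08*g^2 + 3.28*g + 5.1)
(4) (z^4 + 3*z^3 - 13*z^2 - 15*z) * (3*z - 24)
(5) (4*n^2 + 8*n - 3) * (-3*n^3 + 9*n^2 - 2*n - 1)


(1) = 7*b^2 - 18*b + 8
(2) = k^5 - k^4/4 - 65*k^3/16 + 101*k^2/64 + 97*k/64 + 7/32
(3) = -3.49*g^4 - 1.97*g^3 - 5.23*g^2 - 0.02*g + 6.54
(4) = 3*z^5 - 15*z^4 - 111*z^3 + 267*z^2 + 360*z
(5) = -12*n^5 + 12*n^4 + 73*n^3 - 47*n^2 - 2*n + 3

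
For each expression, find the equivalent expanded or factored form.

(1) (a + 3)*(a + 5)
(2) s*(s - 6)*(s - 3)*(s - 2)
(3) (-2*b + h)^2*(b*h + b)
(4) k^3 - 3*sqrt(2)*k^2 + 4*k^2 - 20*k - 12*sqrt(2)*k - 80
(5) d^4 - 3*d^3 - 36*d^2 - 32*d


(1) = a^2 + 8*a + 15
(2) = s^4 - 11*s^3 + 36*s^2 - 36*s
(3) = 4*b^3*h + 4*b^3 - 4*b^2*h^2 - 4*b^2*h + b*h^3 + b*h^2
(4) = (k + 4)*(k - 5*sqrt(2))*(k + 2*sqrt(2))
(5) = d*(d - 8)*(d + 1)*(d + 4)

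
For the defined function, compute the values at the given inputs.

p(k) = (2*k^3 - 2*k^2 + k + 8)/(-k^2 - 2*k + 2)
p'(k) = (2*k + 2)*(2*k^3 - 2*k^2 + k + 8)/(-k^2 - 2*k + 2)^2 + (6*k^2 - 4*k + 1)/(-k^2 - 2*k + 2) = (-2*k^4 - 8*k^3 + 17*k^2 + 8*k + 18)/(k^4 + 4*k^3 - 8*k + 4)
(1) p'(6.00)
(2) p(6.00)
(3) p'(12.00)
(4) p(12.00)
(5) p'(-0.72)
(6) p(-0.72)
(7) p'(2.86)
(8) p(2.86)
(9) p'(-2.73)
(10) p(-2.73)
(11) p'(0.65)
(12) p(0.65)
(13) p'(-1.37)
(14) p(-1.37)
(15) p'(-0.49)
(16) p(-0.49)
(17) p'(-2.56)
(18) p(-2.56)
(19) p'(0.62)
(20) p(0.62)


(1) = -1.72
(2) = -8.13
(3) = -1.91
(4) = -19.20
(5) = 2.75
(6) = 1.88
(7) = -1.00
(8) = -3.47
(9) = 3462392.37
(10) = -7088.54
(11) = 361.38
(12) = 30.11
(13) = 6.40
(14) = -0.79
(15) = 2.53
(16) = 2.48
(17) = 490.17
(18) = -72.78
(19) = 193.46
(20) = 22.17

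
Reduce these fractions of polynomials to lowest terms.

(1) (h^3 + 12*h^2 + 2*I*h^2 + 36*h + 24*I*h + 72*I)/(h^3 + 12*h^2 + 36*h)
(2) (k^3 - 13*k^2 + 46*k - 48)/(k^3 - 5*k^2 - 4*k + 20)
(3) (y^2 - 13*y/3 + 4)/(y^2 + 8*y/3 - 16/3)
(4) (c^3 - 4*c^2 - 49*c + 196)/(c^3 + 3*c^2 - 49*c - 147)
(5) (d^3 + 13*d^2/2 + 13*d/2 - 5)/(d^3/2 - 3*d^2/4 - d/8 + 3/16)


(1) = (h + 2*I)/h
(2) = (k^2 - 11*k + 24)/(k^2 - 3*k - 10)
(3) = (y - 3)/(y + 4)
(4) = (c - 4)/(c + 3)
(5) = (8*d^2 + 56*d + 80)/(4*d^2 - 4*d - 3)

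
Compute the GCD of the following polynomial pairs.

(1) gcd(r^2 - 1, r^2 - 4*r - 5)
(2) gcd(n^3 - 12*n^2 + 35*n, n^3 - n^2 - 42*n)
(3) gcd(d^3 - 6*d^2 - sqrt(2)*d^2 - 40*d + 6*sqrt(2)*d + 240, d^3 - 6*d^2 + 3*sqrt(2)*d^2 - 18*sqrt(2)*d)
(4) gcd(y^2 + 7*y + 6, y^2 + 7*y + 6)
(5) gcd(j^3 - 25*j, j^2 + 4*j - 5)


(1) = r + 1
(2) = gcd(n*(n - 7)*(n - 5), n*(n - 7)*(n + 6)) = n^2 - 7*n
(3) = gcd((d - 6)*(d - 5*sqrt(2))*(d + 4*sqrt(2)), d*(d - 6)*(d + 3*sqrt(2))) = d - 6
(4) = y^2 + 7*y + 6
(5) = j + 5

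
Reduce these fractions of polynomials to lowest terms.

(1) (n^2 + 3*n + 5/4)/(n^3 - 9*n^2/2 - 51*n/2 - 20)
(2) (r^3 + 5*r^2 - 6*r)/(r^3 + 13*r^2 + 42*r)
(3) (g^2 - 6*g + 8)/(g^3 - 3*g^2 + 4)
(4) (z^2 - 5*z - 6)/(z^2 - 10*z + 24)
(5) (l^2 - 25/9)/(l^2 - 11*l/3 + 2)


(1) = (2*n + 1)/(2*n^2 - 14*n - 16)
(2) = (r - 1)/(r + 7)
(3) = (g - 4)/(g^2 - g - 2)
(4) = (z + 1)/(z - 4)
(5) = (9*l^2 - 25)/(9*l^2 - 33*l + 18)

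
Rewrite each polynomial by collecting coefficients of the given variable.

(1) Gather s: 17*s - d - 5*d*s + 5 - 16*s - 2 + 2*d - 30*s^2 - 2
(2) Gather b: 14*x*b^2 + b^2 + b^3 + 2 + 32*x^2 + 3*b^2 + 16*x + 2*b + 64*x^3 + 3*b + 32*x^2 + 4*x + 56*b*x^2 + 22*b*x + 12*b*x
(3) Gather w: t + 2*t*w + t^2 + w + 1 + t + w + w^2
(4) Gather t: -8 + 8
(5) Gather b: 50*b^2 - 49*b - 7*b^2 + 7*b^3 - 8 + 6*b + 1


(1) = d - 30*s^2 + s*(1 - 5*d) + 1
(2) = b^3 + b^2*(14*x + 4) + b*(56*x^2 + 34*x + 5) + 64*x^3 + 64*x^2 + 20*x + 2
(3) = t^2 + 2*t + w^2 + w*(2*t + 2) + 1
(4) = 0
(5) = 7*b^3 + 43*b^2 - 43*b - 7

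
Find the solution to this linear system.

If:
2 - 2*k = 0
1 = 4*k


Then:
No Solution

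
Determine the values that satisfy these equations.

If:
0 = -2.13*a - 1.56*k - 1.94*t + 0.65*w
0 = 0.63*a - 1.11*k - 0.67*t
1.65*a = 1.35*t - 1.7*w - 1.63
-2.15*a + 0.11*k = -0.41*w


Then:
a = -0.16
k = -0.06
t = -0.05
w = -0.84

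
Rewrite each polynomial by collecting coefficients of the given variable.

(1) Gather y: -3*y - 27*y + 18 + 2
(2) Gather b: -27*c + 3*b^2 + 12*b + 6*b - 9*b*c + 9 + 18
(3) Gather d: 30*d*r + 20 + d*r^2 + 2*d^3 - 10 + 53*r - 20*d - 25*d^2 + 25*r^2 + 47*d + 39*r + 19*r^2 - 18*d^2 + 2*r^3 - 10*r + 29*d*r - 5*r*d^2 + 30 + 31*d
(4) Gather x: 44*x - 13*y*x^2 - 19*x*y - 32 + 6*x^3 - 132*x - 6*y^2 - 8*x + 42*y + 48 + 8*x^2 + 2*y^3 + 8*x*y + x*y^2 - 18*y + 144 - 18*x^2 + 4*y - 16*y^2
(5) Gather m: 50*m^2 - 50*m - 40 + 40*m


(1) = 20 - 30*y
(2) = 3*b^2 + b*(18 - 9*c) - 27*c + 27
(3) = 2*d^3 + d^2*(-5*r - 43) + d*(r^2 + 59*r + 58) + 2*r^3 + 44*r^2 + 82*r + 40
(4) = 6*x^3 + x^2*(-13*y - 10) + x*(y^2 - 11*y - 96) + 2*y^3 - 22*y^2 + 28*y + 160
(5) = 50*m^2 - 10*m - 40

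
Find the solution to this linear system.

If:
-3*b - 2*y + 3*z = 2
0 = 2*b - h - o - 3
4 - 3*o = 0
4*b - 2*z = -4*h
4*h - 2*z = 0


Then:
b = 0
h = -13/3
o = 4/3
y = -14
z = -26/3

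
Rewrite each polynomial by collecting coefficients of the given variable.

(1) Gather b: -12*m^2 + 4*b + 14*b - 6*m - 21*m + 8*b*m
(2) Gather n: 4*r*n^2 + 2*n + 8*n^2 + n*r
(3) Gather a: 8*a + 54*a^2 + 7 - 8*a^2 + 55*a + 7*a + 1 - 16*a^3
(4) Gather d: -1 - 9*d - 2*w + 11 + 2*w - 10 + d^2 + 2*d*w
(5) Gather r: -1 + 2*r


(1) = b*(8*m + 18) - 12*m^2 - 27*m
(2) = n^2*(4*r + 8) + n*(r + 2)
(3) = -16*a^3 + 46*a^2 + 70*a + 8
(4) = d^2 + d*(2*w - 9)
(5) = 2*r - 1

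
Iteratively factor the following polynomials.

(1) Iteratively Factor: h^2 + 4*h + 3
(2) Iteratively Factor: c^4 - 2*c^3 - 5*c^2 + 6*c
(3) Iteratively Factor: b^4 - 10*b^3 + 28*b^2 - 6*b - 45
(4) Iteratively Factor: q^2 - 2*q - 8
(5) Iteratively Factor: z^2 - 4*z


(1) = (h + 3)*(h + 1)
(2) = (c)*(c^3 - 2*c^2 - 5*c + 6) = c*(c - 3)*(c^2 + c - 2) = c*(c - 3)*(c + 2)*(c - 1)
(3) = (b + 1)*(b^3 - 11*b^2 + 39*b - 45) = (b - 3)*(b + 1)*(b^2 - 8*b + 15) = (b - 3)^2*(b + 1)*(b - 5)
(4) = (q + 2)*(q - 4)
(5) = (z)*(z - 4)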